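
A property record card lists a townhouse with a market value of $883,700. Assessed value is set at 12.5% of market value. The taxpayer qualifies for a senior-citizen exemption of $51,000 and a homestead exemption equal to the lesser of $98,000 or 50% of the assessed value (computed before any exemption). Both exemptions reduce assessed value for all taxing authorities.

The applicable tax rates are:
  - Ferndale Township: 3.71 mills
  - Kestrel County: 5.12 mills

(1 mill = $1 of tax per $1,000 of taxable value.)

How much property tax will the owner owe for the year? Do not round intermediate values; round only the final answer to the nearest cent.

Assessed value = $883,700 × 0.125 = $110,462.5
Homestead exemption = min($98,000, 50% × $110,462.5) = min($98,000, $55,231.25) = $55,231.25 (percentage binds)
Taxable value = $110,462.5 − $51,000 − $55,231.25 = $4,231.25
Ferndale Township: $4,231.25 × 0.00371 = $15.6979375
Kestrel County: $4,231.25 × 0.00512 = $21.664
Total = $37.3619375

$37.36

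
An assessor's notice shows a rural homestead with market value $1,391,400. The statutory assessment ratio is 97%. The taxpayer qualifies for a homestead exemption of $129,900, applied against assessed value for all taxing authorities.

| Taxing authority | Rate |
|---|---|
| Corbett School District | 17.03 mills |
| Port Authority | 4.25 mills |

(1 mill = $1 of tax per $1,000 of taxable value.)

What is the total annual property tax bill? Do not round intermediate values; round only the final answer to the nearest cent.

Assessed value = $1,391,400 × 0.97 = $1,349,658
Taxable value = $1,349,658 − $129,900 = $1,219,758
Corbett School District: $1,219,758 × 0.01703 = $20,772.47874
Port Authority: $1,219,758 × 0.00425 = $5,183.9715
Total = $20,772.47874 + $5,183.9715 = $25,956.45024

$25,956.45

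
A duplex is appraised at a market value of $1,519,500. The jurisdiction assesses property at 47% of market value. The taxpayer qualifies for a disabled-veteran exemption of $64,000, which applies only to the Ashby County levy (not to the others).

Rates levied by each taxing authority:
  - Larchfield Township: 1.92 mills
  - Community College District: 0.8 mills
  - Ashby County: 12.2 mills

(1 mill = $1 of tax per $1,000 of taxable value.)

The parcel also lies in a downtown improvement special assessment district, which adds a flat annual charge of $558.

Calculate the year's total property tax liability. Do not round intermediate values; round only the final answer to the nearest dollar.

$10,433

Assessed value = $1,519,500 × 0.47 = $714,165
Larchfield Township: $714,165 × 0.00192 = $1,371.1968
Community College District: $714,165 × 0.0008 = $571.332
Ashby County: ($714,165 − $64,000) × 0.0122 = $650,165 × 0.0122 = $7,932.013
Levies subtotal = $9,874.5418
Total = $9,874.5418 + $558 = $10,432.5418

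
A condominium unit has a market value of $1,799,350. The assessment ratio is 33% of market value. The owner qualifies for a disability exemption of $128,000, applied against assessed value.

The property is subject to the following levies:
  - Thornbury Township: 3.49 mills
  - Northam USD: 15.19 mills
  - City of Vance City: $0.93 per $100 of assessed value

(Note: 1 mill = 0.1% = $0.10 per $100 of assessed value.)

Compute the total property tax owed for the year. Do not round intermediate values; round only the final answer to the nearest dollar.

Assessed value = $1,799,350 × 0.33 = $593,785.5
Taxable value = $593,785.5 − $128,000 = $465,785.5
Thornbury Township: $465,785.5 × 0.00349 = $1,625.591395
Northam USD: $465,785.5 × 0.01519 = $7,075.281745
City of Vance City: $465,785.5 × 0.0093 = $4,331.80515
Total = $13,032.67829

$13,033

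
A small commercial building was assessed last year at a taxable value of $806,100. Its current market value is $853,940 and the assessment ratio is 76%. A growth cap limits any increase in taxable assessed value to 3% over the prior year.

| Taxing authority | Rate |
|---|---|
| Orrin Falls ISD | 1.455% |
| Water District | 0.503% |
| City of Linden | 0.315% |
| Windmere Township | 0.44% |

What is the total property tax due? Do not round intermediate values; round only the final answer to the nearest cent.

$17,607.22

Uncapped assessed value = $853,940 × 0.76 = $648,994.4
Cap limit = $806,100 × 1.03 = $830,283
Taxable assessed value = min($648,994.4, $830,283) = $648,994.4 (cap does not bind)
Orrin Falls ISD: $648,994.4 × 0.01455 = $9,442.86852
Water District: $648,994.4 × 0.00503 = $3,264.441832
City of Linden: $648,994.4 × 0.00315 = $2,044.33236
Windmere Township: $648,994.4 × 0.0044 = $2,855.57536
Total = $17,607.218072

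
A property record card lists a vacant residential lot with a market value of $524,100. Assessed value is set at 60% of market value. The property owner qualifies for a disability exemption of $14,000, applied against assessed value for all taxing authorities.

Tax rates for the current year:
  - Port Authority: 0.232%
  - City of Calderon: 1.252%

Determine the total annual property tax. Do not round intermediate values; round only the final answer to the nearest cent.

Assessed value = $524,100 × 0.6 = $314,460
Taxable value = $314,460 − $14,000 = $300,460
Port Authority: $300,460 × 0.00232 = $697.0672
City of Calderon: $300,460 × 0.01252 = $3,761.7592
Total = $697.0672 + $3,761.7592 = $4,458.8264

$4,458.83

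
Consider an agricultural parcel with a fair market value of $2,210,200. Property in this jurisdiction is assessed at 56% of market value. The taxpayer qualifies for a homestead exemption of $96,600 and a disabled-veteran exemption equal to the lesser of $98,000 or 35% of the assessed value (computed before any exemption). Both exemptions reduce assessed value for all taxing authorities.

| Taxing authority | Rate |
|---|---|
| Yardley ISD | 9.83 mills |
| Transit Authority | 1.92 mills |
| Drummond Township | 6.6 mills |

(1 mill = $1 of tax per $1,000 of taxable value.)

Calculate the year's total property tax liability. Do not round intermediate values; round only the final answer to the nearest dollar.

Assessed value = $2,210,200 × 0.56 = $1,237,712
Disabled-veteran exemption = min($98,000, 35% × $1,237,712) = min($98,000, $433,199.2) = $98,000 (dollar cap binds)
Taxable value = $1,237,712 − $96,600 − $98,000 = $1,043,112
Yardley ISD: $1,043,112 × 0.00983 = $10,253.79096
Transit Authority: $1,043,112 × 0.00192 = $2,002.77504
Drummond Township: $1,043,112 × 0.0066 = $6,884.5392
Total = $19,141.1052

$19,141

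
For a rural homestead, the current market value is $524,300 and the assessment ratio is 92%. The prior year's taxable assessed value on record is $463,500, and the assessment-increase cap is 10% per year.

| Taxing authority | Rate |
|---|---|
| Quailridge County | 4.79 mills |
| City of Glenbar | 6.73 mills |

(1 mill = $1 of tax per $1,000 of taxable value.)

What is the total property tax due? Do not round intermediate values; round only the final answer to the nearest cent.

Uncapped assessed value = $524,300 × 0.92 = $482,356
Cap limit = $463,500 × 1.1 = $509,850
Taxable assessed value = min($482,356, $509,850) = $482,356 (cap does not bind)
Quailridge County: $482,356 × 0.00479 = $2,310.48524
City of Glenbar: $482,356 × 0.00673 = $3,246.25588
Total = $5,556.74112

$5,556.74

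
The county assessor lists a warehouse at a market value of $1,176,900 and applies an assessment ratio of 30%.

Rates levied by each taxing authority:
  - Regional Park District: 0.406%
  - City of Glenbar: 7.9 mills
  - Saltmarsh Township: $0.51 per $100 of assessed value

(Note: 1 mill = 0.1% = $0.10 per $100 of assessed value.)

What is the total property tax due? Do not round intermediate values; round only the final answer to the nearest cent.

$6,023.37

Assessed value = $1,176,900 × 0.3 = $353,070
Regional Park District: $353,070 × 0.00406 = $1,433.4642
City of Glenbar: $353,070 × 0.0079 = $2,789.253
Saltmarsh Township: $353,070 × 0.0051 = $1,800.657
Total = $6,023.3742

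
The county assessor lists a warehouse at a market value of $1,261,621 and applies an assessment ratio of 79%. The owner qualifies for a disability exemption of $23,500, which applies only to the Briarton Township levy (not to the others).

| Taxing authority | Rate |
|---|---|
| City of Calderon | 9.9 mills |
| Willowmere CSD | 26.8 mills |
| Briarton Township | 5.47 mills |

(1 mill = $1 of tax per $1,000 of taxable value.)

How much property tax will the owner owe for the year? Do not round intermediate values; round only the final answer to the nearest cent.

$41,901.48

Assessed value = $1,261,621 × 0.79 = $996,680.59
City of Calderon: $996,680.59 × 0.0099 = $9,867.137841
Willowmere CSD: $996,680.59 × 0.0268 = $26,711.039812
Briarton Township: ($996,680.59 − $23,500) × 0.00547 = $973,180.59 × 0.00547 = $5,323.2978273
Total = $41,901.4754803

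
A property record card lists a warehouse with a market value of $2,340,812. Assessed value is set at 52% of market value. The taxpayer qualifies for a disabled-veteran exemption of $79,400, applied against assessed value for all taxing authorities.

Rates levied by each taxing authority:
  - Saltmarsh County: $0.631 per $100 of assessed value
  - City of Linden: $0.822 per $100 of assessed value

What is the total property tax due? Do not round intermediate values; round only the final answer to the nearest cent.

$16,532.56

Assessed value = $2,340,812 × 0.52 = $1,217,222.24
Taxable value = $1,217,222.24 − $79,400 = $1,137,822.24
Saltmarsh County: $1,137,822.24 × 0.00631 = $7,179.6583344
City of Linden: $1,137,822.24 × 0.00822 = $9,352.8988128
Total = $7,179.6583344 + $9,352.8988128 = $16,532.5571472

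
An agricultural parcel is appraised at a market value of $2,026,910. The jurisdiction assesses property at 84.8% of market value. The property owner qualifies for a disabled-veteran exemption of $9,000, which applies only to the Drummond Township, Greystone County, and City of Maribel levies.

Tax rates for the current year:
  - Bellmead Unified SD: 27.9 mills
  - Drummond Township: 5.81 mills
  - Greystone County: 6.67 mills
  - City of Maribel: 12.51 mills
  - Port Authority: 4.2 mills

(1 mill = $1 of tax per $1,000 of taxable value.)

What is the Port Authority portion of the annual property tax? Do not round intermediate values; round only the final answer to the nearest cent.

Assessed value = $2,026,910 × 0.848 = $1,718,819.68
Port Authority taxable value = $1,718,819.68 (exemption does not apply)
Port Authority levy = $1,718,819.68 × 0.0042 = $7,219.042656

$7,219.04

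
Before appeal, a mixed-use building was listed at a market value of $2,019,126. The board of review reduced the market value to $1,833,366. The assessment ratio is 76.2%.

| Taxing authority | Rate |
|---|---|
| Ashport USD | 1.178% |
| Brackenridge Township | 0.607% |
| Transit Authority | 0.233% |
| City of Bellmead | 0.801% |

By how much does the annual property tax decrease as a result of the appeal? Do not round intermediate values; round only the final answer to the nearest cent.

$3,990.27

Old assessed value = $2,019,126 × 0.762 = $1,538,574.012
New assessed value = $1,833,366 × 0.762 = $1,397,024.892
Combined rate = 0.01178 + 0.00607 + 0.00233 + 0.00801 = 0.02819
Old tax = $1,538,574.012 × 0.02819 = $43,372.40139828
New tax = $1,397,024.892 × 0.02819 = $39,382.13170548
Reduction = $43,372.40139828 − $39,382.13170548 = $3,990.2696928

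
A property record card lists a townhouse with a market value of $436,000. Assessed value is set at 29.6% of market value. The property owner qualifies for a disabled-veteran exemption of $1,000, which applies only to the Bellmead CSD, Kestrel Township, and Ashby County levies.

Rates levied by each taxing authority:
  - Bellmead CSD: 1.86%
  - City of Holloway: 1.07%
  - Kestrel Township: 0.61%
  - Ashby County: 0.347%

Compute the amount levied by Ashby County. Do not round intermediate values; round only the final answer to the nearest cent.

$444.35

Assessed value = $436,000 × 0.296 = $129,056
Ashby County taxable value = $129,056 − $1,000 = $128,056
Ashby County levy = $128,056 × 0.00347 = $444.35432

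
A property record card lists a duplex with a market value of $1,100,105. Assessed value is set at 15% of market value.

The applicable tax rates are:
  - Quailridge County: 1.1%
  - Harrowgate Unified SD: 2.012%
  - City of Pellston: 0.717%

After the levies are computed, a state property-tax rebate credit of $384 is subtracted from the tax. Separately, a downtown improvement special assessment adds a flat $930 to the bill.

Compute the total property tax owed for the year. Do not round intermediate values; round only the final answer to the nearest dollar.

$6,864

Assessed value = $1,100,105 × 0.15 = $165,015.75
Quailridge County: $165,015.75 × 0.011 = $1,815.17325
Harrowgate Unified SD: $165,015.75 × 0.02012 = $3,320.11689
City of Pellston: $165,015.75 × 0.00717 = $1,183.1629275
Levies subtotal = $6,318.4530675
After credit = $6,318.4530675 − $384 = $5,934.4530675
Total = $5,934.4530675 + $930 = $6,864.4530675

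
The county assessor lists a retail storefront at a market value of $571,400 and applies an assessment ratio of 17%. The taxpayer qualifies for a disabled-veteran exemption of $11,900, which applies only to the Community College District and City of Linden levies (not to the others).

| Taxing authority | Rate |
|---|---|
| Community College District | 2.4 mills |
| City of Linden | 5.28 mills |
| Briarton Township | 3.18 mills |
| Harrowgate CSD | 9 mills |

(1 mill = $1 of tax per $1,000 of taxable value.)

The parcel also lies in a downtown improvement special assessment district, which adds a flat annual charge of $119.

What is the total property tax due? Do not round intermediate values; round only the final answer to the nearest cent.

$1,956.77

Assessed value = $571,400 × 0.17 = $97,138
Community College District: ($97,138 − $11,900) × 0.0024 = $85,238 × 0.0024 = $204.5712
City of Linden: ($97,138 − $11,900) × 0.00528 = $85,238 × 0.00528 = $450.05664
Briarton Township: $97,138 × 0.00318 = $308.89884
Harrowgate CSD: $97,138 × 0.009 = $874.242
Levies subtotal = $1,837.76868
Total = $1,837.76868 + $119 = $1,956.76868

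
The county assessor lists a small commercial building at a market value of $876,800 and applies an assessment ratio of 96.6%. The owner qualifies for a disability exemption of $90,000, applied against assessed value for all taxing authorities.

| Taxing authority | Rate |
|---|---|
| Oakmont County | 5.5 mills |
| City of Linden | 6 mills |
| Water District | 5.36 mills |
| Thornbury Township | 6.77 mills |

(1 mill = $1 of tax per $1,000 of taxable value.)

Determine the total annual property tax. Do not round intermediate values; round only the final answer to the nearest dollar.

Assessed value = $876,800 × 0.966 = $846,988.8
Taxable value = $846,988.8 − $90,000 = $756,988.8
Oakmont County: $756,988.8 × 0.0055 = $4,163.4384
City of Linden: $756,988.8 × 0.006 = $4,541.9328
Water District: $756,988.8 × 0.00536 = $4,057.459968
Thornbury Township: $756,988.8 × 0.00677 = $5,124.814176
Total = $4,163.4384 + $4,541.9328 + $4,057.459968 + $5,124.814176 = $17,887.645344

$17,888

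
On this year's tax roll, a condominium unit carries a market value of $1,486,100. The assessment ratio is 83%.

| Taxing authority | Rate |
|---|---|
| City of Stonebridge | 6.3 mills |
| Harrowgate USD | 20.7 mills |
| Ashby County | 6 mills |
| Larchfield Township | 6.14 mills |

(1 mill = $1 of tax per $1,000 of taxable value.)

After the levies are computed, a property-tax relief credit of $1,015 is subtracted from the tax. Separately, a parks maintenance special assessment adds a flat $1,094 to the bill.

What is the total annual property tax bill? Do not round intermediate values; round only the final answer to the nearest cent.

$48,356.74

Assessed value = $1,486,100 × 0.83 = $1,233,463
City of Stonebridge: $1,233,463 × 0.0063 = $7,770.8169
Harrowgate USD: $1,233,463 × 0.0207 = $25,532.6841
Ashby County: $1,233,463 × 0.006 = $7,400.778
Larchfield Township: $1,233,463 × 0.00614 = $7,573.46282
Levies subtotal = $48,277.74182
After credit = $48,277.74182 − $1,015 = $47,262.74182
Total = $47,262.74182 + $1,094 = $48,356.74182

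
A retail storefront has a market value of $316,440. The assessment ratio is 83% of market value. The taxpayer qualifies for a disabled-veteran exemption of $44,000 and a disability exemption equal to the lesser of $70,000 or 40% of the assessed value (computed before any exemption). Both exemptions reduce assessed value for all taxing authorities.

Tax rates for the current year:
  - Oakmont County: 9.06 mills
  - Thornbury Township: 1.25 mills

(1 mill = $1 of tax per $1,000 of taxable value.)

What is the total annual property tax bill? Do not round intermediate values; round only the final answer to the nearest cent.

Assessed value = $316,440 × 0.83 = $262,645.2
Disability exemption = min($70,000, 40% × $262,645.2) = min($70,000, $105,058.08) = $70,000 (dollar cap binds)
Taxable value = $262,645.2 − $44,000 − $70,000 = $148,645.2
Oakmont County: $148,645.2 × 0.00906 = $1,346.725512
Thornbury Township: $148,645.2 × 0.00125 = $185.8065
Total = $1,532.532012

$1,532.53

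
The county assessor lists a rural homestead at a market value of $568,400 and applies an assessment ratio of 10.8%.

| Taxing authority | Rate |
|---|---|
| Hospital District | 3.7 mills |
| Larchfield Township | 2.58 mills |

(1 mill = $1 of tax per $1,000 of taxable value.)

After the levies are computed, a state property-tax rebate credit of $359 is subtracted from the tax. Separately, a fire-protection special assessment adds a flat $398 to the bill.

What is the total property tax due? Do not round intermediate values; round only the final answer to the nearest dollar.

$425

Assessed value = $568,400 × 0.108 = $61,387.2
Hospital District: $61,387.2 × 0.0037 = $227.13264
Larchfield Township: $61,387.2 × 0.00258 = $158.378976
Levies subtotal = $385.511616
After credit = $385.511616 − $359 = $26.511616
Total = $26.511616 + $398 = $424.511616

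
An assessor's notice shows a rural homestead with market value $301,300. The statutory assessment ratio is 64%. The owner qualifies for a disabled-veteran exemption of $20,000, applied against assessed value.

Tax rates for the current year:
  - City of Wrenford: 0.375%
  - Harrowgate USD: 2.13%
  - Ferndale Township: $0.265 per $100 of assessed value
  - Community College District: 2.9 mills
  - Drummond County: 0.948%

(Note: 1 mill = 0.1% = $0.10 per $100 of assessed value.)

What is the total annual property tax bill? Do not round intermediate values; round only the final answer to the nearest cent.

Assessed value = $301,300 × 0.64 = $192,832
Taxable value = $192,832 − $20,000 = $172,832
City of Wrenford: $172,832 × 0.00375 = $648.12
Harrowgate USD: $172,832 × 0.0213 = $3,681.3216
Ferndale Township: $172,832 × 0.00265 = $458.0048
Community College District: $172,832 × 0.0029 = $501.2128
Drummond County: $172,832 × 0.00948 = $1,638.44736
Total = $6,927.10656

$6,927.11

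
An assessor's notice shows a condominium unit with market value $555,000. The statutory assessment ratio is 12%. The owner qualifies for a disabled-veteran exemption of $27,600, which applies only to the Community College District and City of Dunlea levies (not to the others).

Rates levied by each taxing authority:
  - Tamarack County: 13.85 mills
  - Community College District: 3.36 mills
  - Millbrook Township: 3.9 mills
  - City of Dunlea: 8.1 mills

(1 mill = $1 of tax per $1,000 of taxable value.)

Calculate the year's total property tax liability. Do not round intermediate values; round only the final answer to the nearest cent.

Assessed value = $555,000 × 0.12 = $66,600
Tamarack County: $66,600 × 0.01385 = $922.41
Community College District: ($66,600 − $27,600) × 0.00336 = $39,000 × 0.00336 = $131.04
Millbrook Township: $66,600 × 0.0039 = $259.74
City of Dunlea: ($66,600 − $27,600) × 0.0081 = $39,000 × 0.0081 = $315.9
Total = $1,629.09

$1,629.09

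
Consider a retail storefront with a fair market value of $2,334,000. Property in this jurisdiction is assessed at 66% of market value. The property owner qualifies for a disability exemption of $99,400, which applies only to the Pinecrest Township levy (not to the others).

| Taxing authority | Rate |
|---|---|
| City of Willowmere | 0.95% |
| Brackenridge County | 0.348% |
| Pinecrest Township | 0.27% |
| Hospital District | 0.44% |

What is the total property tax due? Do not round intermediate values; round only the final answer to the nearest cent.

$30,663.66

Assessed value = $2,334,000 × 0.66 = $1,540,440
City of Willowmere: $1,540,440 × 0.0095 = $14,634.18
Brackenridge County: $1,540,440 × 0.00348 = $5,360.7312
Pinecrest Township: ($1,540,440 − $99,400) × 0.0027 = $1,441,040 × 0.0027 = $3,890.808
Hospital District: $1,540,440 × 0.0044 = $6,777.936
Total = $30,663.6552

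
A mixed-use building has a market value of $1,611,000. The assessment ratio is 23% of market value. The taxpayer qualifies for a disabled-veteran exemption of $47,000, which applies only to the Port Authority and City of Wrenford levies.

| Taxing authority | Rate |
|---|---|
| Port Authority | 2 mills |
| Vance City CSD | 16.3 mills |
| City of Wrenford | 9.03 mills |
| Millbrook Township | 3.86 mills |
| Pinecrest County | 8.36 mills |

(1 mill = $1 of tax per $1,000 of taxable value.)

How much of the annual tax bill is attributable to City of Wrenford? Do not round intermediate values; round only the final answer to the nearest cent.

$2,921.48

Assessed value = $1,611,000 × 0.23 = $370,530
City of Wrenford taxable value = $370,530 − $47,000 = $323,530
City of Wrenford levy = $323,530 × 0.00903 = $2,921.4759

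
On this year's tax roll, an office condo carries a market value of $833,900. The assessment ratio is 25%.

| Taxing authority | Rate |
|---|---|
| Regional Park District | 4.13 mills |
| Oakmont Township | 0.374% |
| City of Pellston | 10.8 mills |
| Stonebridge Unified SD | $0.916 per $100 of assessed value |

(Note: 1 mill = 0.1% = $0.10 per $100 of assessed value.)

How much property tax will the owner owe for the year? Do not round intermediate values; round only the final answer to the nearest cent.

Assessed value = $833,900 × 0.25 = $208,475
Regional Park District: $208,475 × 0.00413 = $861.00175
Oakmont Township: $208,475 × 0.00374 = $779.6965
City of Pellston: $208,475 × 0.0108 = $2,251.53
Stonebridge Unified SD: $208,475 × 0.00916 = $1,909.631
Total = $5,801.85925

$5,801.86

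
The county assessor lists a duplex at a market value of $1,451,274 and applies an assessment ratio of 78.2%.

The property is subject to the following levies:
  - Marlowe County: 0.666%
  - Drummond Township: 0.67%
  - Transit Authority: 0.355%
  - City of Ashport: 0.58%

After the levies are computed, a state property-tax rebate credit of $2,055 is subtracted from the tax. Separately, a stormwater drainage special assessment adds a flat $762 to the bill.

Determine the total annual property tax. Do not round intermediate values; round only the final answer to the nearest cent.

Assessed value = $1,451,274 × 0.782 = $1,134,896.268
Marlowe County: $1,134,896.268 × 0.00666 = $7,558.40914488
Drummond Township: $1,134,896.268 × 0.0067 = $7,603.8049956
Transit Authority: $1,134,896.268 × 0.00355 = $4,028.8817514
City of Ashport: $1,134,896.268 × 0.0058 = $6,582.3983544
Levies subtotal = $25,773.49424628
After credit = $25,773.49424628 − $2,055 = $23,718.49424628
Total = $23,718.49424628 + $762 = $24,480.49424628

$24,480.49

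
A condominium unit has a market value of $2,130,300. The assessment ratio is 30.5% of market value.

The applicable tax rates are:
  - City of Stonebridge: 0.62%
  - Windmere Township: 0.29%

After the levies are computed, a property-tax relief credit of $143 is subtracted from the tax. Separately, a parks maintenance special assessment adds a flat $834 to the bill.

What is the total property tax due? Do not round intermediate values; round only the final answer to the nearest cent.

Assessed value = $2,130,300 × 0.305 = $649,741.5
City of Stonebridge: $649,741.5 × 0.0062 = $4,028.3973
Windmere Township: $649,741.5 × 0.0029 = $1,884.25035
Levies subtotal = $5,912.64765
After credit = $5,912.64765 − $143 = $5,769.64765
Total = $5,769.64765 + $834 = $6,603.64765

$6,603.65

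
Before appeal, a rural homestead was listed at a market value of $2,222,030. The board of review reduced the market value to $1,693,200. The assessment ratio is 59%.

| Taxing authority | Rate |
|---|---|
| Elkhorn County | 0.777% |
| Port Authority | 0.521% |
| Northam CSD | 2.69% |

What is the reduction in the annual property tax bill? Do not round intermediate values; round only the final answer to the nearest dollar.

Old assessed value = $2,222,030 × 0.59 = $1,310,997.7
New assessed value = $1,693,200 × 0.59 = $998,988
Combined rate = 0.00777 + 0.00521 + 0.0269 = 0.03988
Old tax = $1,310,997.7 × 0.03988 = $52,282.588276
New tax = $998,988 × 0.03988 = $39,839.64144
Reduction = $52,282.588276 − $39,839.64144 = $12,442.946836

$12,443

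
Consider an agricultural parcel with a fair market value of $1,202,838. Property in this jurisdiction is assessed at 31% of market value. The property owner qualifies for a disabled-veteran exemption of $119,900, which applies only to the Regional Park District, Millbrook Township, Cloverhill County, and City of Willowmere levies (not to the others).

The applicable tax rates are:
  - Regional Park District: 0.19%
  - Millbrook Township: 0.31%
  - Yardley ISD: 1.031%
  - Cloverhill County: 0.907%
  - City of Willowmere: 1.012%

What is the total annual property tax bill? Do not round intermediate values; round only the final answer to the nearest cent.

$9,963.97

Assessed value = $1,202,838 × 0.31 = $372,879.78
Regional Park District: ($372,879.78 − $119,900) × 0.0019 = $252,979.78 × 0.0019 = $480.661582
Millbrook Township: ($372,879.78 − $119,900) × 0.0031 = $252,979.78 × 0.0031 = $784.237318
Yardley ISD: $372,879.78 × 0.01031 = $3,844.3905318
Cloverhill County: ($372,879.78 − $119,900) × 0.00907 = $252,979.78 × 0.00907 = $2,294.5266046
City of Willowmere: ($372,879.78 − $119,900) × 0.01012 = $252,979.78 × 0.01012 = $2,560.1553736
Total = $9,963.97141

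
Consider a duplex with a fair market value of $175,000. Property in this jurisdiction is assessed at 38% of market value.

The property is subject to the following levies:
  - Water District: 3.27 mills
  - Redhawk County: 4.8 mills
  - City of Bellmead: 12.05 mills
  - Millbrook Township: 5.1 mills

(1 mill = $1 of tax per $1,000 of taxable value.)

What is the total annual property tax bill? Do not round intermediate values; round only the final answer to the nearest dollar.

Assessed value = $175,000 × 0.38 = $66,500
Water District: $66,500 × 0.00327 = $217.455
Redhawk County: $66,500 × 0.0048 = $319.2
City of Bellmead: $66,500 × 0.01205 = $801.325
Millbrook Township: $66,500 × 0.0051 = $339.15
Total = $217.455 + $319.2 + $801.325 + $339.15 = $1,677.13

$1,677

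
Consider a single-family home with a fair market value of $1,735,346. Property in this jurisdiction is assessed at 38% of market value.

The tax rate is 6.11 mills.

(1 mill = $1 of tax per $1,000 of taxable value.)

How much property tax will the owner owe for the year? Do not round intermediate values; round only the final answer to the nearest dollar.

Assessed value = $1,735,346 × 0.38 = $659,431.48
Tax = $659,431.48 × 0.00611 = $4,029.1263428

$4,029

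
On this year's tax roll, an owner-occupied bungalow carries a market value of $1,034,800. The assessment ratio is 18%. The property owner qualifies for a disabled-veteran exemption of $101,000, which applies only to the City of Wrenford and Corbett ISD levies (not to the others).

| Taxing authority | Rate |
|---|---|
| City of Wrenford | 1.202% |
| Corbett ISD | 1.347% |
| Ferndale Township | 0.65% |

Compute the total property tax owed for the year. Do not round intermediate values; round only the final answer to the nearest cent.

Assessed value = $1,034,800 × 0.18 = $186,264
City of Wrenford: ($186,264 − $101,000) × 0.01202 = $85,264 × 0.01202 = $1,024.87328
Corbett ISD: ($186,264 − $101,000) × 0.01347 = $85,264 × 0.01347 = $1,148.50608
Ferndale Township: $186,264 × 0.0065 = $1,210.716
Total = $3,384.09536

$3,384.10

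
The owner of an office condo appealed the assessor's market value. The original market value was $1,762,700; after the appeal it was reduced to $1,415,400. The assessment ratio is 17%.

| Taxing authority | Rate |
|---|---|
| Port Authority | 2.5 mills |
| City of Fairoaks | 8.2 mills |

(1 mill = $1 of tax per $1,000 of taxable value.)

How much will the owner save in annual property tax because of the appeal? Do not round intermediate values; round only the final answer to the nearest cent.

Old assessed value = $1,762,700 × 0.17 = $299,659
New assessed value = $1,415,400 × 0.17 = $240,618
Combined rate = 0.0025 + 0.0082 = 0.0107
Old tax = $299,659 × 0.0107 = $3,206.3513
New tax = $240,618 × 0.0107 = $2,574.6126
Reduction = $3,206.3513 − $2,574.6126 = $631.7387

$631.74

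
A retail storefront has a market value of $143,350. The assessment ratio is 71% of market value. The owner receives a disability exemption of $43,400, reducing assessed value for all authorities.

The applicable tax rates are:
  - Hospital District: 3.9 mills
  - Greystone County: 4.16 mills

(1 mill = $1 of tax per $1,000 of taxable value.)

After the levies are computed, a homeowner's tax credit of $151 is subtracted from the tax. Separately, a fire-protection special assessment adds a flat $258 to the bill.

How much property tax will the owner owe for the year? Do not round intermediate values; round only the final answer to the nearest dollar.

$578

Assessed value = $143,350 × 0.71 = $101,778.5
Taxable value = $101,778.5 − $43,400 = $58,378.5
Hospital District: $58,378.5 × 0.0039 = $227.67615
Greystone County: $58,378.5 × 0.00416 = $242.85456
Levies subtotal = $470.53071
After credit = $470.53071 − $151 = $319.53071
Total = $319.53071 + $258 = $577.53071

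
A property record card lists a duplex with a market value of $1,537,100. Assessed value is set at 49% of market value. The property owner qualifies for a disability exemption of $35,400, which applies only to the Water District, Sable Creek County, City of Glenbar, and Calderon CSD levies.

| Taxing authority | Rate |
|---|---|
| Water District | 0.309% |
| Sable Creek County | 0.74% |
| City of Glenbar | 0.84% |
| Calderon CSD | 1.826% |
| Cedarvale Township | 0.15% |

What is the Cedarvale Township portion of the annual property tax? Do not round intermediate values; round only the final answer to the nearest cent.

Assessed value = $1,537,100 × 0.49 = $753,179
Cedarvale Township taxable value = $753,179 (exemption does not apply)
Cedarvale Township levy = $753,179 × 0.0015 = $1,129.7685

$1,129.77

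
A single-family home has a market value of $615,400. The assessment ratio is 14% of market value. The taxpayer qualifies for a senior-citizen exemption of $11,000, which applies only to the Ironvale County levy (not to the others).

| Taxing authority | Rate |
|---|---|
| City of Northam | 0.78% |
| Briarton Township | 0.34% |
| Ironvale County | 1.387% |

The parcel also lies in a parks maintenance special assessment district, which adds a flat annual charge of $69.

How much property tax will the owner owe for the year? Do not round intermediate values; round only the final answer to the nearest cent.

$2,076.36

Assessed value = $615,400 × 0.14 = $86,156
City of Northam: $86,156 × 0.0078 = $672.0168
Briarton Township: $86,156 × 0.0034 = $292.9304
Ironvale County: ($86,156 − $11,000) × 0.01387 = $75,156 × 0.01387 = $1,042.41372
Levies subtotal = $2,007.36092
Total = $2,007.36092 + $69 = $2,076.36092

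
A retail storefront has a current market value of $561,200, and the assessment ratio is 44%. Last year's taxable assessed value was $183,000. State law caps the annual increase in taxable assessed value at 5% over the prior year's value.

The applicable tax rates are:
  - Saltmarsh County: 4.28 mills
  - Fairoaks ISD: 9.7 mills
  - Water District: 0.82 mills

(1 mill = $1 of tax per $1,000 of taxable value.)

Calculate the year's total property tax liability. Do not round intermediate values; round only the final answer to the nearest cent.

$2,843.82

Uncapped assessed value = $561,200 × 0.44 = $246,928
Cap limit = $183,000 × 1.05 = $192,150
Taxable assessed value = min($246,928, $192,150) = $192,150 (cap binds)
Saltmarsh County: $192,150 × 0.00428 = $822.402
Fairoaks ISD: $192,150 × 0.0097 = $1,863.855
Water District: $192,150 × 0.00082 = $157.563
Total = $2,843.82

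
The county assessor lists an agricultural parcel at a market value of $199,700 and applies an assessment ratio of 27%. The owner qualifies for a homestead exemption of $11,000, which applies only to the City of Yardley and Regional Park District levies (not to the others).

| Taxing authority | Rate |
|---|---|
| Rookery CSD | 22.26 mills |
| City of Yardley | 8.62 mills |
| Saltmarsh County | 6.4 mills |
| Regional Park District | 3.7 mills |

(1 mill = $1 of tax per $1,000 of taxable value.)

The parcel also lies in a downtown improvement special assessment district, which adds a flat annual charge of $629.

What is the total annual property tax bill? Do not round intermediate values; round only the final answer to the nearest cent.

$2,703.08

Assessed value = $199,700 × 0.27 = $53,919
Rookery CSD: $53,919 × 0.02226 = $1,200.23694
City of Yardley: ($53,919 − $11,000) × 0.00862 = $42,919 × 0.00862 = $369.96178
Saltmarsh County: $53,919 × 0.0064 = $345.0816
Regional Park District: ($53,919 − $11,000) × 0.0037 = $42,919 × 0.0037 = $158.8003
Levies subtotal = $2,074.08062
Total = $2,074.08062 + $629 = $2,703.08062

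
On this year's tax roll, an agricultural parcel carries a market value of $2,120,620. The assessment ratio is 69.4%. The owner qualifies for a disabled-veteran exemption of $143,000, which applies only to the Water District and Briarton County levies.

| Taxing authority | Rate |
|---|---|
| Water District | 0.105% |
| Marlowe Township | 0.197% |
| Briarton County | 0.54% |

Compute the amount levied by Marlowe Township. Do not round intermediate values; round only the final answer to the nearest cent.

Assessed value = $2,120,620 × 0.694 = $1,471,710.28
Marlowe Township taxable value = $1,471,710.28 (exemption does not apply)
Marlowe Township levy = $1,471,710.28 × 0.00197 = $2,899.2692516

$2,899.27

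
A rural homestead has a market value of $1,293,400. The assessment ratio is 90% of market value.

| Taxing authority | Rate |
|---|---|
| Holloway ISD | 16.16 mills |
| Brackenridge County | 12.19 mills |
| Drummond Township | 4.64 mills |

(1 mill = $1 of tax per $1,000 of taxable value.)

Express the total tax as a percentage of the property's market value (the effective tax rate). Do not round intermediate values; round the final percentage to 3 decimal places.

2.969%

Assessed value = $1,293,400 × 0.9 = $1,164,060
Holloway ISD: $1,164,060 × 0.01616 = $18,811.2096
Brackenridge County: $1,164,060 × 0.01219 = $14,189.8914
Drummond Township: $1,164,060 × 0.00464 = $5,401.2384
Total tax = $38,402.3394
Effective rate = $38,402.3394 ÷ $1,293,400 = 2.969% of market value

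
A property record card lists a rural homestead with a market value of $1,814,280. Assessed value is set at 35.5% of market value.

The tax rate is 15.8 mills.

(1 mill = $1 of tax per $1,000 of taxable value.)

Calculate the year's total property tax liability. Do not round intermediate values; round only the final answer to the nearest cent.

$10,176.30

Assessed value = $1,814,280 × 0.355 = $644,069.4
Tax = $644,069.4 × 0.0158 = $10,176.29652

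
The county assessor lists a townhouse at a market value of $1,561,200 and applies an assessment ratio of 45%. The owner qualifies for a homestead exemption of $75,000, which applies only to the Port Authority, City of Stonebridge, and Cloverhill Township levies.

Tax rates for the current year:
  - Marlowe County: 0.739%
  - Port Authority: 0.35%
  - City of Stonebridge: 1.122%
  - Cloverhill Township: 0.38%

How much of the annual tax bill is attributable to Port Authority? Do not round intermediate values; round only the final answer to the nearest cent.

Assessed value = $1,561,200 × 0.45 = $702,540
Port Authority taxable value = $702,540 − $75,000 = $627,540
Port Authority levy = $627,540 × 0.0035 = $2,196.39

$2,196.39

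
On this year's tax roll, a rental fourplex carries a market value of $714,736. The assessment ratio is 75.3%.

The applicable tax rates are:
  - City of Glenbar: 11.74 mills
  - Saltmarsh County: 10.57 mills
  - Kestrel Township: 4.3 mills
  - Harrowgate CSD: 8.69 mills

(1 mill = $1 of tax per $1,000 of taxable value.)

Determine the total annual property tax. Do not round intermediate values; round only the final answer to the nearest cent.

Assessed value = $714,736 × 0.753 = $538,196.208
City of Glenbar: $538,196.208 × 0.01174 = $6,318.42348192
Saltmarsh County: $538,196.208 × 0.01057 = $5,688.73391856
Kestrel Township: $538,196.208 × 0.0043 = $2,314.2436944
Harrowgate CSD: $538,196.208 × 0.00869 = $4,676.92504752
Total = $6,318.42348192 + $5,688.73391856 + $2,314.2436944 + $4,676.92504752 = $18,998.3261424

$18,998.33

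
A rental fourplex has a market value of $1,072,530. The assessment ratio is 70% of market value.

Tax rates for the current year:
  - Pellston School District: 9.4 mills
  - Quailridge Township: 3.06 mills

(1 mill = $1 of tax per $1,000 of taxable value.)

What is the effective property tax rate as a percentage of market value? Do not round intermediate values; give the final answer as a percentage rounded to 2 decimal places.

0.87%

Assessed value = $1,072,530 × 0.7 = $750,771
Pellston School District: $750,771 × 0.0094 = $7,057.2474
Quailridge Township: $750,771 × 0.00306 = $2,297.35926
Total tax = $9,354.60666
Effective rate = $9,354.60666 ÷ $1,072,530 = 0.87% of market value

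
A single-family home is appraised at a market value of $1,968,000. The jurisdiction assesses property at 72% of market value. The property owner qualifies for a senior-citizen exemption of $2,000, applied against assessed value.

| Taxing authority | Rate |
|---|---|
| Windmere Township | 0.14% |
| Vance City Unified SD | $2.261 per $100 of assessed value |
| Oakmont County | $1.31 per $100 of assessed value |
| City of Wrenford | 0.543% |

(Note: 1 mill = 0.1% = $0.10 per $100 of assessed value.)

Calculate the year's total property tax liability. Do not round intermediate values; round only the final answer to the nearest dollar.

$60,192

Assessed value = $1,968,000 × 0.72 = $1,416,960
Taxable value = $1,416,960 − $2,000 = $1,414,960
Windmere Township: $1,414,960 × 0.0014 = $1,980.944
Vance City Unified SD: $1,414,960 × 0.02261 = $31,992.2456
Oakmont County: $1,414,960 × 0.0131 = $18,535.976
City of Wrenford: $1,414,960 × 0.00543 = $7,683.2328
Total = $60,192.3984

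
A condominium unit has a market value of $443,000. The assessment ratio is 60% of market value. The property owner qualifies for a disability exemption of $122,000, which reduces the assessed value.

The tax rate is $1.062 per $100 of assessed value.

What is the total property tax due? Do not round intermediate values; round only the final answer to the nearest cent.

$1,527.16

Assessed value = $443,000 × 0.6 = $265,800
Taxable value = $265,800 − $122,000 = $143,800
Tax = $143,800 × 0.01062 = $1,527.156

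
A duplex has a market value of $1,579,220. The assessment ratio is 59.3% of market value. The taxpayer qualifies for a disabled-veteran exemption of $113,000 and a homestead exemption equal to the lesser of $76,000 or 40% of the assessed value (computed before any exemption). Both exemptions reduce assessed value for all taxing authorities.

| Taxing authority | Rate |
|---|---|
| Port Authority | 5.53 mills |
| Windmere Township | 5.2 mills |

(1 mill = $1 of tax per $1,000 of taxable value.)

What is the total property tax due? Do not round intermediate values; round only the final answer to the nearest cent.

$8,020.43

Assessed value = $1,579,220 × 0.593 = $936,477.46
Homestead exemption = min($76,000, 40% × $936,477.46) = min($76,000, $374,590.984) = $76,000 (dollar cap binds)
Taxable value = $936,477.46 − $113,000 − $76,000 = $747,477.46
Port Authority: $747,477.46 × 0.00553 = $4,133.5503538
Windmere Township: $747,477.46 × 0.0052 = $3,886.882792
Total = $8,020.4331458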